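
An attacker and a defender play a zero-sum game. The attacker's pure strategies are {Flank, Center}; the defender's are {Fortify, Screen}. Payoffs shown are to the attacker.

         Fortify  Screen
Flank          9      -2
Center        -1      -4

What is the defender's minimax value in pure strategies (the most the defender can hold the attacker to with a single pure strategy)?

-2

Column maxima: Fortify → 9, Screen → -2.
The smallest of these is -2.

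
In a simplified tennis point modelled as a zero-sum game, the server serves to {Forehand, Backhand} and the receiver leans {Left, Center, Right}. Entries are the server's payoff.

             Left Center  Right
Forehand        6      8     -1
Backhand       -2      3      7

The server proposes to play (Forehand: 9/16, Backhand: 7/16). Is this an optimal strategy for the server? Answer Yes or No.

Yes

Against Left this mix gives (9/16)·6 + (7/16)·(-2) = 5/2.
Against Center this mix gives (9/16)·8 + (7/16)·3 = 93/16.
Against Right this mix gives (9/16)·(-1) + (7/16)·7 = 5/2.
All of the receiver's active replies (Left, Right) yield 5/2, and no column does worse for the server. The mix makes the receiver indifferent and guarantees 5/2, so it is optimal.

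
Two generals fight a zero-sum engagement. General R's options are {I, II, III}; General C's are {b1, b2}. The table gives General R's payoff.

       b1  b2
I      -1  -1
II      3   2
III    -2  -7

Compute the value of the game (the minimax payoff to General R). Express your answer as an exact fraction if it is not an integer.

Row minima: I → -1, II → 2, III → -7; maximin = 2.
Column maxima: b1 → 3, b2 → 2; minimax = 2.
Since maximin = minimax = 2, there is a saddle point and the value is 2.

2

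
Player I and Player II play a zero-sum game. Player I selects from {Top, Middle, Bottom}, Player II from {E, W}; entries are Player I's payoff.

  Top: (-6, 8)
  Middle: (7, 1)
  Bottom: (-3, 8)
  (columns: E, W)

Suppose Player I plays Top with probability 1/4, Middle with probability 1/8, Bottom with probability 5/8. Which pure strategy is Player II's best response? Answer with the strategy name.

E

If Player II plays E, Player I's expected payoff is (1/4)·(-6) + (1/8)·7 + (5/8)·(-3) = -5/2.
If Player II plays W, Player I's expected payoff is (1/4)·8 + (1/8)·1 + (5/8)·8 = 57/8.
Player II minimizes Player I's payoff; the smallest is -5/2, so the best response is E.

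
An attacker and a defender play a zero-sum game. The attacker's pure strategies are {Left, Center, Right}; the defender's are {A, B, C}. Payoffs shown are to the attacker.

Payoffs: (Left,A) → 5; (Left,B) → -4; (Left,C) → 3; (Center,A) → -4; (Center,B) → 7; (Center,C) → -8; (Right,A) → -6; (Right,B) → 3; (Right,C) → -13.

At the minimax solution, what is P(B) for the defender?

1/2

Row minima: Left → -4, Center → -8, Right → -13; maximin = -4.
Column maxima: A → 5, B → 7, C → 3; minimax = 3.
-4 ≠ 3, so there is no saddle point; optimal play is mixed.
Right is strictly dominated by Center, so the attacker never plays it.
A is strictly dominated by C (it gives the attacker strictly more in every row), so the defender never plays it.
On the remaining 2×2 (Left, Center vs B, C):
Let the attacker play Left with probability p. Expected payoff against B: (-4)p + 7(1−p) = −11p + 7; against C: 3p + (-8)(1−p) = 11p − 8.
Setting these equal: −11p + 7 = 11p − 8 ⇒ −22p = -15 ⇒ p = 15/22, and the value is (-11)·(15/22) + 7 = -1/2.
For the defender: with q = P(B), equating Left's and Center's payoffs gives −7q + 3 = 15q − 8 ⇒ q = 1/2.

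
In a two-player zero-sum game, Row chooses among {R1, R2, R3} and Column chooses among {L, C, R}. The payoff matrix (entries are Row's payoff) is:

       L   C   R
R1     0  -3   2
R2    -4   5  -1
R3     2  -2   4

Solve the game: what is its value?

2/13

Row minima: R1 → -3, R2 → -4, R3 → -2; maximin = -2.
Column maxima: L → 2, C → 5, R → 4; minimax = 2.
-2 ≠ 2, so there is no saddle point; optimal play is mixed.
R1 is strictly dominated by R3, so Row never plays it.
R is strictly dominated by L (it gives Row strictly more in every row), so Column never plays it.
On the remaining 2×2 (R2, R3 vs L, C):
Let Row play R2 with probability p. Expected payoff against L: (-4)p + 2(1−p) = −6p + 2; against C: 5p + (-2)(1−p) = 7p − 2.
Setting these equal: −6p + 2 = 7p − 2 ⇒ −13p = -4 ⇒ p = 4/13, and the value is (-6)·(4/13) + 2 = 2/13.
For Column: with q = P(L), equating R2's and R3's payoffs gives −9q + 5 = 4q − 2 ⇒ q = 7/13.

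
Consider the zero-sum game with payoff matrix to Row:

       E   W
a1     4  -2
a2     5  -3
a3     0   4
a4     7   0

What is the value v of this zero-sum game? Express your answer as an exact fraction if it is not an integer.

Row minima: a1 → -2, a2 → -3, a3 → 0, a4 → 0; maximin = 0.
Column maxima: E → 7, W → 4; minimax = 4.
0 ≠ 4, so there is no saddle point; optimal play is mixed.
a1 is strictly dominated by a4, so Row never plays it.
a2 is strictly dominated by a4, so Row never plays it.
On the remaining 2×2 (a3, a4 vs E, W):
Let Row play a3 with probability p. Expected payoff against E: 0p + 7(1−p) = −7p + 7; against W: 4p + 0(1−p) = 4p.
Setting these equal: −7p + 7 = 4p ⇒ −11p = -7 ⇒ p = 7/11, and the value is (-7)·(7/11) + 7 = 28/11.
For Column: with q = P(E), equating a3's and a4's payoffs gives −4q + 4 = 7q ⇒ q = 4/11.

28/11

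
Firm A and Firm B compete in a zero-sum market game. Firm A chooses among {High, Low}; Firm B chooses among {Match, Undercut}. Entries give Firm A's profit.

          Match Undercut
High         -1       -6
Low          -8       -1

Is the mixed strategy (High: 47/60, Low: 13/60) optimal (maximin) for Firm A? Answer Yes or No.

Against Match this mix gives (47/60)·(-1) + (13/60)·(-8) = -151/60.
Against Undercut this mix gives (47/60)·(-6) + (13/60)·(-1) = -59/12.
Firm B will play Undercut, holding Firm A to -59/12. Shifting weight toward the row that does better against Undercut would raise this floor (the equalizing mix achieves -47/12 against both Undercut and Match), so the proposed strategy is not optimal.

No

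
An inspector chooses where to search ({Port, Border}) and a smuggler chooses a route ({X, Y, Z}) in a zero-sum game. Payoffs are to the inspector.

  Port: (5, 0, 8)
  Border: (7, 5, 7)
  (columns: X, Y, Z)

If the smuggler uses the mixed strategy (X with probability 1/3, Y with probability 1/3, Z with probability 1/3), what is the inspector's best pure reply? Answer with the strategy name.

Border

Expected payoff of Port: (1/3)·5 + (1/3)·0 + (1/3)·8 = 13/3.
Expected payoff of Border: (1/3)·7 + (1/3)·5 + (1/3)·7 = 19/3.
The largest is 19/3, so the inspector's best response is Border.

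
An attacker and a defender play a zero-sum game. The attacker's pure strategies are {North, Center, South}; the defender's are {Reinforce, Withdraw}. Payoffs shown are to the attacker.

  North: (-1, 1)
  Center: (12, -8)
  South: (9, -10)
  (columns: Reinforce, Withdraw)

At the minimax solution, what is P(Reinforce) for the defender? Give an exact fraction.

9/22

Row minima: North → -1, Center → -8, South → -10; maximin = -1.
Column maxima: Reinforce → 12, Withdraw → 1; minimax = 1.
-1 ≠ 1, so there is no saddle point; optimal play is mixed.
South is strictly dominated by Center, so the attacker never plays it.
On the remaining 2×2 (North, Center vs Reinforce, Withdraw):
Let the attacker play North with probability p. Expected payoff against Reinforce: (-1)p + 12(1−p) = −13p + 12; against Withdraw: 1p + (-8)(1−p) = 9p − 8.
Setting these equal: −13p + 12 = 9p − 8 ⇒ −22p = -20 ⇒ p = 10/11, and the value is (-13)·(10/11) + 12 = 2/11.
For the defender: with q = P(Reinforce), equating North's and Center's payoffs gives −2q + 1 = 20q − 8 ⇒ q = 9/22.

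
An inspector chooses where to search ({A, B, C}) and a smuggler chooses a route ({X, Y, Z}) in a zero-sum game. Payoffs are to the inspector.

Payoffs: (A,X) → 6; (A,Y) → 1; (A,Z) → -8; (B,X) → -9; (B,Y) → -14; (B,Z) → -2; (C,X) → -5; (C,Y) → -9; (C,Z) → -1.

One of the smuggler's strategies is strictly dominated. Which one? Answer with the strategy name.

X

Y holds the inspector's payoff strictly below X in every row: 1 < 6, -14 < -9, -9 < -5.
So X is strictly dominated for the smuggler.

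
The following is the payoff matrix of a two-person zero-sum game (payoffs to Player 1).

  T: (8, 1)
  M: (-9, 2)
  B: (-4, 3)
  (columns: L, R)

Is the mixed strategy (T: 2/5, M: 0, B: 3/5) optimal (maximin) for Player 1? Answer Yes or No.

Against L this mix gives (2/5)·8 + (3/5)·(-4) = 4/5.
Against R this mix gives (2/5)·1 + (3/5)·3 = 11/5.
Player 2 will play L, holding Player 1 to 4/5. Shifting weight toward the row that does better against L would raise this floor (the equalizing mix achieves 2 against both L and R), so the proposed strategy is not optimal.

No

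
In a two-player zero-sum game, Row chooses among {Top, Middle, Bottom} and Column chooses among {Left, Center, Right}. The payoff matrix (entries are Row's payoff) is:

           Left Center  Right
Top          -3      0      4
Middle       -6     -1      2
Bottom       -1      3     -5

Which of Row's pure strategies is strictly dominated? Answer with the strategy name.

Middle

Top gives a strictly higher payoff than Middle against every column: -3 > -6, 0 > -1, 4 > 2.
So Middle is strictly dominated and Row never plays it.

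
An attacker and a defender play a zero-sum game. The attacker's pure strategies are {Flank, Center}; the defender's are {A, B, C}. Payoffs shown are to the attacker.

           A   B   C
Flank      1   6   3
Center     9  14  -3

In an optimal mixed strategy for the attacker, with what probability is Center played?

1/7

Row minima: Flank → 1, Center → -3; maximin = 1.
Column maxima: A → 9, B → 14, C → 3; minimax = 3.
1 ≠ 3, so there is no saddle point; optimal play is mixed.
B is strictly dominated by A (it gives the attacker strictly more in every row), so the defender never plays it.
On the remaining 2×2 (Flank, Center vs A, C):
Let the attacker play Flank with probability p. Expected payoff against A: 1p + 9(1−p) = −8p + 9; against C: 3p + (-3)(1−p) = 6p − 3.
Setting these equal: −8p + 9 = 6p − 3 ⇒ −14p = -12 ⇒ p = 6/7, and the value is (-8)·(6/7) + 9 = 15/7.
For the defender: with q = P(A), equating Flank's and Center's payoffs gives −2q + 3 = 12q − 3 ⇒ q = 3/7.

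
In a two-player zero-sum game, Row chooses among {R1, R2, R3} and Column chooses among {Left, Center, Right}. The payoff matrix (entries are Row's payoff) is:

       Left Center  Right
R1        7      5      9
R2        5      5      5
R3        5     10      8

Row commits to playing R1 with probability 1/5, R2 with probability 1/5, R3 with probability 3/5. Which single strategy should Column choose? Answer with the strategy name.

Left

If Column plays Left, Row's expected payoff is (1/5)·7 + (1/5)·5 + (3/5)·5 = 27/5.
If Column plays Center, Row's expected payoff is (1/5)·5 + (1/5)·5 + (3/5)·10 = 8.
If Column plays Right, Row's expected payoff is (1/5)·9 + (1/5)·5 + (3/5)·8 = 38/5.
Column minimizes Row's payoff; the smallest is 27/5, so the best response is Left.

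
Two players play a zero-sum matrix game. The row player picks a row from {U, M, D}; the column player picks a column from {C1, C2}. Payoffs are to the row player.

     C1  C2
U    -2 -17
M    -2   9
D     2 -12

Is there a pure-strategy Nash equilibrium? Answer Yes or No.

No

Row minima: U → -17, M → -2, D → -12; maximin = -2.
Column maxima: C1 → 2, C2 → 9; minimax = 2.
-2 ≠ 2, so no pure-strategy equilibrium exists.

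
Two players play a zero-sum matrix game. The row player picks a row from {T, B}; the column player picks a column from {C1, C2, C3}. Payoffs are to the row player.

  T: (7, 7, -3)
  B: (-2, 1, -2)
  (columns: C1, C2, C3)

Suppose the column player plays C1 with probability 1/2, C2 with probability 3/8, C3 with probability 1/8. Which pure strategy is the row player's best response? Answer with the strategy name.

Expected payoff of T: (1/2)·7 + (3/8)·7 + (1/8)·(-3) = 23/4.
Expected payoff of B: (1/2)·(-2) + (3/8)·1 + (1/8)·(-2) = -7/8.
The largest is 23/4, so the row player's best response is T.

T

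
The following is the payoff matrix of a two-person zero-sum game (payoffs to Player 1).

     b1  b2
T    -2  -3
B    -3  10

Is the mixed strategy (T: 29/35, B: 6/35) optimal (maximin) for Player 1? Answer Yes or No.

Against b1 this mix gives (29/35)·(-2) + (6/35)·(-3) = -76/35.
Against b2 this mix gives (29/35)·(-3) + (6/35)·10 = -27/35.
Player 2 will play b1, holding Player 1 to -76/35. Shifting weight toward the row that does better against b1 would raise this floor (the equalizing mix achieves -29/14 against both b1 and b2), so the proposed strategy is not optimal.

No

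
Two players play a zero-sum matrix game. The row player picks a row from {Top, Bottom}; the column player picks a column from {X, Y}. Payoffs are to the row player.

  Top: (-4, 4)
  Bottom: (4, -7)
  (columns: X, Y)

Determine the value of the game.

-12/19

Row minima: Top → -4, Bottom → -7; maximin = -4.
Column maxima: X → 4, Y → 4; minimax = 4.
-4 ≠ 4, so there is no saddle point; optimal play is mixed.
Let the row player play Top with probability p. Expected payoff against X: (-4)p + 4(1−p) = −8p + 4; against Y: 4p + (-7)(1−p) = 11p − 7.
Setting these equal: −8p + 4 = 11p − 7 ⇒ −19p = -11 ⇒ p = 11/19, and the value is (-8)·(11/19) + 4 = -12/19.
For the column player: with q = P(X), equating Top's and Bottom's payoffs gives −8q + 4 = 11q − 7 ⇒ q = 11/19.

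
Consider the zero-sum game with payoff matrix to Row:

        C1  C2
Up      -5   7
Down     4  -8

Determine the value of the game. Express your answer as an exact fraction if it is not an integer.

-1/2

Row minima: Up → -5, Down → -8; maximin = -5.
Column maxima: C1 → 4, C2 → 7; minimax = 4.
-5 ≠ 4, so there is no saddle point; optimal play is mixed.
Let Row play Up with probability p. Expected payoff against C1: (-5)p + 4(1−p) = −9p + 4; against C2: 7p + (-8)(1−p) = 15p − 8.
Setting these equal: −9p + 4 = 15p − 8 ⇒ −24p = -12 ⇒ p = 1/2, and the value is (-9)·(1/2) + 4 = -1/2.
For Column: with q = P(C1), equating Up's and Down's payoffs gives −12q + 7 = 12q − 8 ⇒ q = 5/8.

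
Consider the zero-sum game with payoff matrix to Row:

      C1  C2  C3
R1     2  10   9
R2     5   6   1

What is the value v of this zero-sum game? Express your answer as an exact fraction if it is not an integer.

Row minima: R1 → 2, R2 → 1; maximin = 2.
Column maxima: C1 → 5, C2 → 10, C3 → 9; minimax = 5.
2 ≠ 5, so there is no saddle point; optimal play is mixed.
C2 is strictly dominated by C1 (it gives Row strictly more in every row), so Column never plays it.
On the remaining 2×2 (R1, R2 vs C1, C3):
Let Row play R1 with probability p. Expected payoff against C1: 2p + 5(1−p) = −3p + 5; against C3: 9p + 1(1−p) = 8p + 1.
Setting these equal: −3p + 5 = 8p + 1 ⇒ −11p = -4 ⇒ p = 4/11, and the value is (-3)·(4/11) + 5 = 43/11.
For Column: with q = P(C1), equating R1's and R2's payoffs gives −7q + 9 = 4q + 1 ⇒ q = 8/11.

43/11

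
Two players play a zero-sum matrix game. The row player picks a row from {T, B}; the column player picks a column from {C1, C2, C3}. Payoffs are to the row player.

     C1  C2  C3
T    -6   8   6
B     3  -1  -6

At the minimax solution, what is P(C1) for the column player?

Row minima: T → -6, B → -6; maximin = -6.
Column maxima: C1 → 3, C2 → 8, C3 → 6; minimax = 3.
-6 ≠ 3, so there is no saddle point; optimal play is mixed.
C2 is strictly dominated by C3 (it gives the row player strictly more in every row), so the column player never plays it.
On the remaining 2×2 (T, B vs C1, C3):
Let the row player play T with probability p. Expected payoff against C1: (-6)p + 3(1−p) = −9p + 3; against C3: 6p + (-6)(1−p) = 12p − 6.
Setting these equal: −9p + 3 = 12p − 6 ⇒ −21p = -9 ⇒ p = 3/7, and the value is (-9)·(3/7) + 3 = -6/7.
For the column player: with q = P(C1), equating T's and B's payoffs gives −12q + 6 = 9q − 6 ⇒ q = 4/7.

4/7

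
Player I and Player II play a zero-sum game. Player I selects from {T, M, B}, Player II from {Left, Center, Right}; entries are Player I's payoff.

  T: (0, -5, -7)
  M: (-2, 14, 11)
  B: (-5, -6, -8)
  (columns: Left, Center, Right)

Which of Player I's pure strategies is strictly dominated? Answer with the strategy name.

T gives a strictly higher payoff than B against every column: 0 > -5, -5 > -6, -7 > -8.
So B is strictly dominated and Player I never plays it.

B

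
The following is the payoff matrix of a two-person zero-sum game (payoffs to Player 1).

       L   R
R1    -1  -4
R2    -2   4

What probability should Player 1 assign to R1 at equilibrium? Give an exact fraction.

2/3

Row minima: R1 → -4, R2 → -2; maximin = -2.
Column maxima: L → -1, R → 4; minimax = -1.
-2 ≠ -1, so there is no saddle point; optimal play is mixed.
Let Player 1 play R1 with probability p. Expected payoff against L: (-1)p + (-2)(1−p) = p − 2; against R: (-4)p + 4(1−p) = −8p + 4.
Setting these equal: p − 2 = −8p + 4 ⇒ 9p = 6 ⇒ p = 2/3, and the value is (1)·(2/3) − 2 = -4/3.
For Player 2: with q = P(L), equating R1's and R2's payoffs gives 3q − 4 = −6q + 4 ⇒ q = 8/9.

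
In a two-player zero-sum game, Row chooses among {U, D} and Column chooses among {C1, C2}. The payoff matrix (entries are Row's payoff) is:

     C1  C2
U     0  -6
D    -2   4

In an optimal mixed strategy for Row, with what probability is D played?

Row minima: U → -6, D → -2; maximin = -2.
Column maxima: C1 → 0, C2 → 4; minimax = 0.
-2 ≠ 0, so there is no saddle point; optimal play is mixed.
Let Row play U with probability p. Expected payoff against C1: 0p + (-2)(1−p) = 2p − 2; against C2: (-6)p + 4(1−p) = −10p + 4.
Setting these equal: 2p − 2 = −10p + 4 ⇒ 12p = 6 ⇒ p = 1/2, and the value is (2)·(1/2) − 2 = -1.
For Column: with q = P(C1), equating U's and D's payoffs gives 6q − 6 = −6q + 4 ⇒ q = 5/6.

1/2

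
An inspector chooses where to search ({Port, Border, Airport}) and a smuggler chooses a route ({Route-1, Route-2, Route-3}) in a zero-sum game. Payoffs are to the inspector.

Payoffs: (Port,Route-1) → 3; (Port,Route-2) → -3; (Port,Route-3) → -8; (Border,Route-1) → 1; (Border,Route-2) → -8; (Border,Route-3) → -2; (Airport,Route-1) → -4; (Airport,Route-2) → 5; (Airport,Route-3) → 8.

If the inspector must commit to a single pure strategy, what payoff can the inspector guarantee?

Row minima: Port → -8, Border → -8, Airport → -4.
The best of these is -4.

-4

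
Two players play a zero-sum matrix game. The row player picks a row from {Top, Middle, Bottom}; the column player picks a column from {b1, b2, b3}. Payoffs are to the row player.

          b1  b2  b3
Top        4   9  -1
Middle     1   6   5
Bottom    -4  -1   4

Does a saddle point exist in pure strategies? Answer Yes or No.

Row minima: Top → -1, Middle → 1, Bottom → -4; maximin = 1.
Column maxima: b1 → 4, b2 → 9, b3 → 5; minimax = 4.
1 ≠ 4, so no pure-strategy equilibrium exists.

No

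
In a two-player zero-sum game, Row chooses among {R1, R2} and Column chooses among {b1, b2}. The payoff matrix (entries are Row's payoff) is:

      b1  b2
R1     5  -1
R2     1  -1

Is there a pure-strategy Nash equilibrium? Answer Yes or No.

Row minima: R1 → -1, R2 → -1; maximin = -1.
Column maxima: b1 → 5, b2 → -1; minimax = -1.
maximin = minimax = -1, so a saddle point exists.

Yes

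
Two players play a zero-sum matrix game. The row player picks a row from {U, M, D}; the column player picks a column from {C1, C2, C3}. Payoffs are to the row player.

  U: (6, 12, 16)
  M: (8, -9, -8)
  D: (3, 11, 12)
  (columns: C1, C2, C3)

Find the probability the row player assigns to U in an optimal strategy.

17/23

Row minima: U → 6, M → -9, D → 3; maximin = 6.
Column maxima: C1 → 8, C2 → 12, C3 → 16; minimax = 8.
6 ≠ 8, so there is no saddle point; optimal play is mixed.
D is strictly dominated by U, so the row player never plays it.
C3 is strictly dominated by C2 (it gives the row player strictly more in every row), so the column player never plays it.
On the remaining 2×2 (U, M vs C1, C2):
Let the row player play U with probability p. Expected payoff against C1: 6p + 8(1−p) = −2p + 8; against C2: 12p + (-9)(1−p) = 21p − 9.
Setting these equal: −2p + 8 = 21p − 9 ⇒ −23p = -17 ⇒ p = 17/23, and the value is (-2)·(17/23) + 8 = 150/23.
For the column player: with q = P(C1), equating U's and M's payoffs gives −6q + 12 = 17q − 9 ⇒ q = 21/23.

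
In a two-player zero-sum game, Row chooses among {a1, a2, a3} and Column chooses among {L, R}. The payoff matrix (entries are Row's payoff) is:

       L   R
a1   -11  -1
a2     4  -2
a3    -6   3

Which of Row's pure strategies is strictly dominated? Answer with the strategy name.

a3 gives a strictly higher payoff than a1 against every column: -6 > -11, 3 > -1.
So a1 is strictly dominated and Row never plays it.

a1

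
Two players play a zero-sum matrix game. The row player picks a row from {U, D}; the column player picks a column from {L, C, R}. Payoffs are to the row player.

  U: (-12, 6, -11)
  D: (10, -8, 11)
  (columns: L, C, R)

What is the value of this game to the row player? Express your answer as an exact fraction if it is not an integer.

Row minima: U → -12, D → -8; maximin = -8.
Column maxima: L → 10, C → 6, R → 11; minimax = 6.
-8 ≠ 6, so there is no saddle point; optimal play is mixed.
R is strictly dominated by L (it gives the row player strictly more in every row), so the column player never plays it.
On the remaining 2×2 (U, D vs L, C):
Let the row player play U with probability p. Expected payoff against L: (-12)p + 10(1−p) = −22p + 10; against C: 6p + (-8)(1−p) = 14p − 8.
Setting these equal: −22p + 10 = 14p − 8 ⇒ −36p = -18 ⇒ p = 1/2, and the value is (-22)·(1/2) + 10 = -1.
For the column player: with q = P(L), equating U's and D's payoffs gives −18q + 6 = 18q − 8 ⇒ q = 7/18.

-1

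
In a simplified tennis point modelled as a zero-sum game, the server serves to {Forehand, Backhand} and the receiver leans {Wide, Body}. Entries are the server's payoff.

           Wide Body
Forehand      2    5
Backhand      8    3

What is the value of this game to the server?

17/4

Row minima: Forehand → 2, Backhand → 3; maximin = 3.
Column maxima: Wide → 8, Body → 5; minimax = 5.
3 ≠ 5, so there is no saddle point; optimal play is mixed.
Let the server play Forehand with probability p. Expected payoff against Wide: 2p + 8(1−p) = −6p + 8; against Body: 5p + 3(1−p) = 2p + 3.
Setting these equal: −6p + 8 = 2p + 3 ⇒ −8p = -5 ⇒ p = 5/8, and the value is (-6)·(5/8) + 8 = 17/4.
For the receiver: with q = P(Wide), equating Forehand's and Backhand's payoffs gives −3q + 5 = 5q + 3 ⇒ q = 1/4.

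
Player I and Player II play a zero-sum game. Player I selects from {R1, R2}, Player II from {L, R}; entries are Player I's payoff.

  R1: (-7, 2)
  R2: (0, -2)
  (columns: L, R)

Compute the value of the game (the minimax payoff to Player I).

Row minima: R1 → -7, R2 → -2; maximin = -2.
Column maxima: L → 0, R → 2; minimax = 0.
-2 ≠ 0, so there is no saddle point; optimal play is mixed.
Let Player I play R1 with probability p. Expected payoff against L: (-7)p + 0(1−p) = −7p; against R: 2p + (-2)(1−p) = 4p − 2.
Setting these equal: −7p = 4p − 2 ⇒ −11p = -2 ⇒ p = 2/11, and the value is (-7)·(2/11) = -14/11.
For Player II: with q = P(L), equating R1's and R2's payoffs gives −9q + 2 = 2q − 2 ⇒ q = 4/11.

-14/11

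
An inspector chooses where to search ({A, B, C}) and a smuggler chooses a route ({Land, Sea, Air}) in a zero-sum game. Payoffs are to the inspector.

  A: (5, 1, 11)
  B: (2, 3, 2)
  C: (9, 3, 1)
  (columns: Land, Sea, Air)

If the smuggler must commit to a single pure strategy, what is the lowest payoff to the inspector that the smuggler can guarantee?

3

Column maxima: Land → 9, Sea → 3, Air → 11.
The smallest of these is 3.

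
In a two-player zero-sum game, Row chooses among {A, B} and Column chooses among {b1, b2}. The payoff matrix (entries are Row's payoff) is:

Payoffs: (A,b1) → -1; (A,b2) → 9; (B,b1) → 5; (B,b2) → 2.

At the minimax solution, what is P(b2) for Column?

Row minima: A → -1, B → 2; maximin = 2.
Column maxima: b1 → 5, b2 → 9; minimax = 5.
2 ≠ 5, so there is no saddle point; optimal play is mixed.
Let Row play A with probability p. Expected payoff against b1: (-1)p + 5(1−p) = −6p + 5; against b2: 9p + 2(1−p) = 7p + 2.
Setting these equal: −6p + 5 = 7p + 2 ⇒ −13p = -3 ⇒ p = 3/13, and the value is (-6)·(3/13) + 5 = 47/13.
For Column: with q = P(b1), equating A's and B's payoffs gives −10q + 9 = 3q + 2 ⇒ q = 7/13.

6/13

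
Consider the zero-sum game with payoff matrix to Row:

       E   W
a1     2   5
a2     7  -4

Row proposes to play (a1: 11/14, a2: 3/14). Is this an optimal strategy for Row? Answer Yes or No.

Against E this mix gives (11/14)·2 + (3/14)·7 = 43/14.
Against W this mix gives (11/14)·5 + (3/14)·(-4) = 43/14.
All of Column's active replies (E, W) yield 43/14, and no column does worse for Row. The mix makes Column indifferent and guarantees 43/14, so it is optimal.

Yes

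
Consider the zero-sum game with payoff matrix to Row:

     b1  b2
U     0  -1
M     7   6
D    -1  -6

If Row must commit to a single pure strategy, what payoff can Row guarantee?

6

Row minima: U → -1, M → 6, D → -6.
The best of these is 6.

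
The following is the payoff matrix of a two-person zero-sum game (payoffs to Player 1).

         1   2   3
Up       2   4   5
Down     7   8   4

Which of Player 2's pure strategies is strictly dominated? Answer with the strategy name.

1 holds Player 1's payoff strictly below 2 in every row: 2 < 4, 7 < 8.
So 2 is strictly dominated for Player 2.

2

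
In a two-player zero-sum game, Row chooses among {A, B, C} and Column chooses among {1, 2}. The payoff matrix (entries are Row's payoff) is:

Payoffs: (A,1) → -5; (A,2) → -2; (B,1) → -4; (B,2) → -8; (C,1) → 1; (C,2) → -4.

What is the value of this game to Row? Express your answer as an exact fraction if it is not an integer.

-11/4

Row minima: A → -5, B → -8, C → -4; maximin = -4.
Column maxima: 1 → 1, 2 → -2; minimax = -2.
-4 ≠ -2, so there is no saddle point; optimal play is mixed.
B is strictly dominated by C, so Row never plays it.
On the remaining 2×2 (A, C vs 1, 2):
Let Row play A with probability p. Expected payoff against 1: (-5)p + 1(1−p) = −6p + 1; against 2: (-2)p + (-4)(1−p) = 2p − 4.
Setting these equal: −6p + 1 = 2p − 4 ⇒ −8p = -5 ⇒ p = 5/8, and the value is (-6)·(5/8) + 1 = -11/4.
For Column: with q = P(1), equating A's and C's payoffs gives −3q − 2 = 5q − 4 ⇒ q = 1/4.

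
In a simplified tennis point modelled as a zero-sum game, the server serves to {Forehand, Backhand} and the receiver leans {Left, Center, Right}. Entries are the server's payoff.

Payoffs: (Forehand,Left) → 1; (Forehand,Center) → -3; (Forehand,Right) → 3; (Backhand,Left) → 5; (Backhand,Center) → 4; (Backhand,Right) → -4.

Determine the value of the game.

0

Row minima: Forehand → -3, Backhand → -4; maximin = -3.
Column maxima: Left → 5, Center → 4, Right → 3; minimax = 3.
-3 ≠ 3, so there is no saddle point; optimal play is mixed.
Left is strictly dominated by Center (it gives the server strictly more in every row), so the receiver never plays it.
On the remaining 2×2 (Forehand, Backhand vs Center, Right):
Let the server play Forehand with probability p. Expected payoff against Center: (-3)p + 4(1−p) = −7p + 4; against Right: 3p + (-4)(1−p) = 7p − 4.
Setting these equal: −7p + 4 = 7p − 4 ⇒ −14p = -8 ⇒ p = 4/7, and the value is (-7)·(4/7) + 4 = 0.
For the receiver: with q = P(Center), equating Forehand's and Backhand's payoffs gives −6q + 3 = 8q − 4 ⇒ q = 1/2.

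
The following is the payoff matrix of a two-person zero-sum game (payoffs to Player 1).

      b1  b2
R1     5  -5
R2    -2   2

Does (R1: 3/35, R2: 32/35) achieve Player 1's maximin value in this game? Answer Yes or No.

No

Against b1 this mix gives (3/35)·5 + (32/35)·(-2) = -7/5.
Against b2 this mix gives (3/35)·(-5) + (32/35)·2 = 7/5.
Player 2 will play b1, holding Player 1 to -7/5. Shifting weight toward the row that does better against b1 would raise this floor (the equalizing mix achieves 0 against both b1 and b2), so the proposed strategy is not optimal.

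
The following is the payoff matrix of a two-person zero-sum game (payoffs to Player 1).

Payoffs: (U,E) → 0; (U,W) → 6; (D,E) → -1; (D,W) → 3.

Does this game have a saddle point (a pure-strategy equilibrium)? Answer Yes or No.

Yes

Row minima: U → 0, D → -1; maximin = 0.
Column maxima: E → 0, W → 6; minimax = 0.
maximin = minimax = 0, so a saddle point exists.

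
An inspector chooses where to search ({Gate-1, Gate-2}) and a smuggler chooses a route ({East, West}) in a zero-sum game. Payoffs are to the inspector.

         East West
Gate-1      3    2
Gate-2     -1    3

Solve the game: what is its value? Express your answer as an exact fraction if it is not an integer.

11/5

Row minima: Gate-1 → 2, Gate-2 → -1; maximin = 2.
Column maxima: East → 3, West → 3; minimax = 3.
2 ≠ 3, so there is no saddle point; optimal play is mixed.
Let the inspector play Gate-1 with probability p. Expected payoff against East: 3p + (-1)(1−p) = 4p − 1; against West: 2p + 3(1−p) = −p + 3.
Setting these equal: 4p − 1 = −p + 3 ⇒ 5p = 4 ⇒ p = 4/5, and the value is (4)·(4/5) − 1 = 11/5.
For the smuggler: with q = P(East), equating Gate-1's and Gate-2's payoffs gives q + 2 = −4q + 3 ⇒ q = 1/5.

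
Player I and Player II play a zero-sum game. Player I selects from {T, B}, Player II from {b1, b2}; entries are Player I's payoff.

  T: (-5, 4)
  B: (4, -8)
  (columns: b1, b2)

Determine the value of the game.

Row minima: T → -5, B → -8; maximin = -5.
Column maxima: b1 → 4, b2 → 4; minimax = 4.
-5 ≠ 4, so there is no saddle point; optimal play is mixed.
Let Player I play T with probability p. Expected payoff against b1: (-5)p + 4(1−p) = −9p + 4; against b2: 4p + (-8)(1−p) = 12p − 8.
Setting these equal: −9p + 4 = 12p − 8 ⇒ −21p = -12 ⇒ p = 4/7, and the value is (-9)·(4/7) + 4 = -8/7.
For Player II: with q = P(b1), equating T's and B's payoffs gives −9q + 4 = 12q − 8 ⇒ q = 4/7.

-8/7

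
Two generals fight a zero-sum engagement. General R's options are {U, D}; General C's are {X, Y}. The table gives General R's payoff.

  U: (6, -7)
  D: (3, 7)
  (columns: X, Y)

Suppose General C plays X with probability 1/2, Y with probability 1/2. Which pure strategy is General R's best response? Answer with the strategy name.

Expected payoff of U: (1/2)·6 + (1/2)·(-7) = -1/2.
Expected payoff of D: (1/2)·3 + (1/2)·7 = 5.
The largest is 5, so General R's best response is D.

D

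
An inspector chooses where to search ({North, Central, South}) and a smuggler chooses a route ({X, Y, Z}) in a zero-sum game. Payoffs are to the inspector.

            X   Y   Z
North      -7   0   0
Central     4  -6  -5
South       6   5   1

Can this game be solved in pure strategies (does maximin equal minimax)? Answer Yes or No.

Row minima: North → -7, Central → -6, South → 1; maximin = 1.
Column maxima: X → 6, Y → 5, Z → 1; minimax = 1.
maximin = minimax = 1, so a saddle point exists.

Yes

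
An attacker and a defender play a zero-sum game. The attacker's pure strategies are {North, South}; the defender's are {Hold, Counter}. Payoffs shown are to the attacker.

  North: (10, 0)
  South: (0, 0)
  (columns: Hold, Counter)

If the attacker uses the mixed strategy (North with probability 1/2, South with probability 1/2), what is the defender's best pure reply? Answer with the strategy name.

If the defender plays Hold, the attacker's expected payoff is (1/2)·10 + (1/2)·0 = 5.
If the defender plays Counter, the attacker's expected payoff is (1/2)·0 + (1/2)·0 = 0.
The defender minimizes the attacker's payoff; the smallest is 0, so the best response is Counter.

Counter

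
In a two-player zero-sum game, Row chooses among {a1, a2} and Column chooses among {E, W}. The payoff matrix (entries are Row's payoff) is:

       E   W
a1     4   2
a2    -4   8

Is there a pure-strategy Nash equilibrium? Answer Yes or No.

Row minima: a1 → 2, a2 → -4; maximin = 2.
Column maxima: E → 4, W → 8; minimax = 4.
2 ≠ 4, so no pure-strategy equilibrium exists.

No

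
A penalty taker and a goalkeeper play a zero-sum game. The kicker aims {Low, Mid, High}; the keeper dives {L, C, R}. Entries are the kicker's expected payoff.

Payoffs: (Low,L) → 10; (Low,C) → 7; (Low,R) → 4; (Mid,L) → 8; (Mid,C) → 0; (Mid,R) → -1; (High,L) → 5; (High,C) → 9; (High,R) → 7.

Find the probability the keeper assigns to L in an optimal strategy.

3/8

Row minima: Low → 4, Mid → -1, High → 5; maximin = 5.
Column maxima: L → 10, C → 9, R → 7; minimax = 7.
5 ≠ 7, so there is no saddle point; optimal play is mixed.
Mid is strictly dominated by Low, so the kicker never plays it.
C is strictly dominated by R (it gives the kicker strictly more in every row), so the keeper never plays it.
On the remaining 2×2 (Low, High vs L, R):
Let the kicker play Low with probability p. Expected payoff against L: 10p + 5(1−p) = 5p + 5; against R: 4p + 7(1−p) = −3p + 7.
Setting these equal: 5p + 5 = −3p + 7 ⇒ 8p = 2 ⇒ p = 1/4, and the value is (5)·(1/4) + 5 = 25/4.
For the keeper: with q = P(L), equating Low's and High's payoffs gives 6q + 4 = −2q + 7 ⇒ q = 3/8.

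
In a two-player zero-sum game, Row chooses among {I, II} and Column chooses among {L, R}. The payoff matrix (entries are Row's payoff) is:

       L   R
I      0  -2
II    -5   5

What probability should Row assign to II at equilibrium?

1/6

Row minima: I → -2, II → -5; maximin = -2.
Column maxima: L → 0, R → 5; minimax = 0.
-2 ≠ 0, so there is no saddle point; optimal play is mixed.
Let Row play I with probability p. Expected payoff against L: 0p + (-5)(1−p) = 5p − 5; against R: (-2)p + 5(1−p) = −7p + 5.
Setting these equal: 5p − 5 = −7p + 5 ⇒ 12p = 10 ⇒ p = 5/6, and the value is (5)·(5/6) − 5 = -5/6.
For Column: with q = P(L), equating I's and II's payoffs gives 2q − 2 = −10q + 5 ⇒ q = 7/12.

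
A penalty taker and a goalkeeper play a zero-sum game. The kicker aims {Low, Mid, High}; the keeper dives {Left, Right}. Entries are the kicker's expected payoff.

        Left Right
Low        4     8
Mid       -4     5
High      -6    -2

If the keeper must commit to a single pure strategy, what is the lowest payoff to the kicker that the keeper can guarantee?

4

Column maxima: Left → 4, Right → 8.
The smallest of these is 4.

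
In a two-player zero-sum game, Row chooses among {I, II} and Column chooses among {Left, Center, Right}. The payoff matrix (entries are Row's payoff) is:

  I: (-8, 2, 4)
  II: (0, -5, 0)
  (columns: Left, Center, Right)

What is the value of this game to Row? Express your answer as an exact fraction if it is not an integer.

-8/3

Row minima: I → -8, II → -5; maximin = -5.
Column maxima: Left → 0, Center → 2, Right → 4; minimax = 0.
-5 ≠ 0, so there is no saddle point; optimal play is mixed.
Right is strictly dominated by Center (it gives Row strictly more in every row), so Column never plays it.
On the remaining 2×2 (I, II vs Left, Center):
Let Row play I with probability p. Expected payoff against Left: (-8)p + 0(1−p) = −8p; against Center: 2p + (-5)(1−p) = 7p − 5.
Setting these equal: −8p = 7p − 5 ⇒ −15p = -5 ⇒ p = 1/3, and the value is (-8)·(1/3) = -8/3.
For Column: with q = P(Left), equating I's and II's payoffs gives −10q + 2 = 5q − 5 ⇒ q = 7/15.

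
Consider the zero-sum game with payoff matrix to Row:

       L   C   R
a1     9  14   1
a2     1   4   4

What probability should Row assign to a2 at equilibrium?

8/11

Row minima: a1 → 1, a2 → 1; maximin = 1.
Column maxima: L → 9, C → 14, R → 4; minimax = 4.
1 ≠ 4, so there is no saddle point; optimal play is mixed.
C is strictly dominated by L (it gives Row strictly more in every row), so Column never plays it.
On the remaining 2×2 (a1, a2 vs L, R):
Let Row play a1 with probability p. Expected payoff against L: 9p + 1(1−p) = 8p + 1; against R: 1p + 4(1−p) = −3p + 4.
Setting these equal: 8p + 1 = −3p + 4 ⇒ 11p = 3 ⇒ p = 3/11, and the value is (8)·(3/11) + 1 = 35/11.
For Column: with q = P(L), equating a1's and a2's payoffs gives 8q + 1 = −3q + 4 ⇒ q = 3/11.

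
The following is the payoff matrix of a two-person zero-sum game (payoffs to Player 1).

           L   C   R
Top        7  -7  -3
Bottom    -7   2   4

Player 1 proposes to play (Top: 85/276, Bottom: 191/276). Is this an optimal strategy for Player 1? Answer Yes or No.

Against L this mix gives (85/276)·7 + (191/276)·(-7) = -371/138.
Against C this mix gives (85/276)·(-7) + (191/276)·2 = -71/92.
Against R this mix gives (85/276)·(-3) + (191/276)·4 = 509/276.
Player 2 will play L, holding Player 1 to -371/138. Shifting weight toward the row that does better against L would raise this floor (the equalizing mix achieves -35/23 against both L and C), so the proposed strategy is not optimal.

No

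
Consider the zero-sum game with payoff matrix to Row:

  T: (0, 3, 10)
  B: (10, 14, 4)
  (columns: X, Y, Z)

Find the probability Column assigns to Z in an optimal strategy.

5/8

Row minima: T → 0, B → 4; maximin = 4.
Column maxima: X → 10, Y → 14, Z → 10; minimax = 10.
4 ≠ 10, so there is no saddle point; optimal play is mixed.
Y is strictly dominated by X (it gives Row strictly more in every row), so Column never plays it.
On the remaining 2×2 (T, B vs X, Z):
Let Row play T with probability p. Expected payoff against X: 0p + 10(1−p) = −10p + 10; against Z: 10p + 4(1−p) = 6p + 4.
Setting these equal: −10p + 10 = 6p + 4 ⇒ −16p = -6 ⇒ p = 3/8, and the value is (-10)·(3/8) + 10 = 25/4.
For Column: with q = P(X), equating T's and B's payoffs gives −10q + 10 = 6q + 4 ⇒ q = 3/8.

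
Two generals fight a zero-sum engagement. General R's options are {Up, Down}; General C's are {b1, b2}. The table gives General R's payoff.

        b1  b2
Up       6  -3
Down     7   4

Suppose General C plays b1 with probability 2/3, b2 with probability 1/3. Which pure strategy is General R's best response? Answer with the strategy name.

Down

Expected payoff of Up: (2/3)·6 + (1/3)·(-3) = 3.
Expected payoff of Down: (2/3)·7 + (1/3)·4 = 6.
The largest is 6, so General R's best response is Down.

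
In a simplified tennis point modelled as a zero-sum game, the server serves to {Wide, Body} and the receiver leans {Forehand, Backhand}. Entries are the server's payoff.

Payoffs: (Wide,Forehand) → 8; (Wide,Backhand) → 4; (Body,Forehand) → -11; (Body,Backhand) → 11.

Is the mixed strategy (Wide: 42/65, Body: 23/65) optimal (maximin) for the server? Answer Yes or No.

No

Against Forehand this mix gives (42/65)·8 + (23/65)·(-11) = 83/65.
Against Backhand this mix gives (42/65)·4 + (23/65)·11 = 421/65.
The receiver will play Forehand, holding the server to 83/65. Shifting weight toward the row that does better against Forehand would raise this floor (the equalizing mix achieves 66/13 against both Forehand and Backhand), so the proposed strategy is not optimal.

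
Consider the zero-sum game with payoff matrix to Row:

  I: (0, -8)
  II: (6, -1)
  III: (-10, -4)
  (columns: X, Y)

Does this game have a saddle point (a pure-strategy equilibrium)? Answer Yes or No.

Yes

Row minima: I → -8, II → -1, III → -10; maximin = -1.
Column maxima: X → 6, Y → -1; minimax = -1.
maximin = minimax = -1, so a saddle point exists.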